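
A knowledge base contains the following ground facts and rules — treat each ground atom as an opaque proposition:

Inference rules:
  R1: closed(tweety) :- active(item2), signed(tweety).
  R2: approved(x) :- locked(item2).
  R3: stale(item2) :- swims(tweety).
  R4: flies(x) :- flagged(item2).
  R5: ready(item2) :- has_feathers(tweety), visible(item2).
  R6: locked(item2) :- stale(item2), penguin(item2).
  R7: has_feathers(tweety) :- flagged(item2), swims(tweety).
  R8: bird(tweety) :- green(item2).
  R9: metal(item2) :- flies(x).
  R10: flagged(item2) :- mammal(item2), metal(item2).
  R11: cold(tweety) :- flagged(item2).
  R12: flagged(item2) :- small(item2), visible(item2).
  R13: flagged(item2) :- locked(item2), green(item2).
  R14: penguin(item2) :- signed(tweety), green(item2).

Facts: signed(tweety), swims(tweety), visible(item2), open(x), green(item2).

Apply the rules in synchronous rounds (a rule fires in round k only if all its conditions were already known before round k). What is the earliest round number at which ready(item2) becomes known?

5

Round 1: R3 [stale(item2) :- swims(tweety).]; R8 [bird(tweety) :- green(item2).]; R14 [penguin(item2) :- signed(tweety), green(item2).]. New: stale(item2), bird(tweety), penguin(item2).
Round 2: R6 [locked(item2) :- stale(item2), penguin(item2).]. New: locked(item2).
Round 3: R2 [approved(x) :- locked(item2).]; R13 [flagged(item2) :- locked(item2), green(item2).]. New: approved(x), flagged(item2).
Round 4: R4 [flies(x) :- flagged(item2).]; R7 [has_feathers(tweety) :- flagged(item2), swims(tweety).]; R11 [cold(tweety) :- flagged(item2).]. New: flies(x), has_feathers(tweety), cold(tweety).
Round 5: R5 [ready(item2) :- has_feathers(tweety), visible(item2).]; R9 [metal(item2) :- flies(x).]. New: ready(item2), metal(item2).
ready(item2) first appears in round 5.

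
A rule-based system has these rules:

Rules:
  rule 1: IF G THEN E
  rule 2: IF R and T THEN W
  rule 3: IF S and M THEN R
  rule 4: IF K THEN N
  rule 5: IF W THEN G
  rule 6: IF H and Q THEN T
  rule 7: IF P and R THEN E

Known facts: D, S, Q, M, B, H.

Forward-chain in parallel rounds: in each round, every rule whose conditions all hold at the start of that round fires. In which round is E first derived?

4

Round 1: rule 3 [IF S and M THEN R]; rule 6 [IF H and Q THEN T]. New: R, T.
Round 2: rule 2 [IF R and T THEN W]. New: W.
Round 3: rule 5 [IF W THEN G]. New: G.
Round 4: rule 1 [IF G THEN E]. New: E.
E first appears in round 4.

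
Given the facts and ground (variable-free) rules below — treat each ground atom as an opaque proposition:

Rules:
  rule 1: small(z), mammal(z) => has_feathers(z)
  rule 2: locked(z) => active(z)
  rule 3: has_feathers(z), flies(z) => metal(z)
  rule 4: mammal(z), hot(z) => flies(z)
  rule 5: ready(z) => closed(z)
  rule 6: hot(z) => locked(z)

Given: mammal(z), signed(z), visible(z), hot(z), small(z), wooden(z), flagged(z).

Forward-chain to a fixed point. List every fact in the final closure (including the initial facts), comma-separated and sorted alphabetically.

Round 1 fires rule 1, rule 4, rule 6, giving has_feathers(z), flies(z), locked(z).
Round 2 fires rule 2, rule 3, giving active(z), metal(z).

active(z), flagged(z), flies(z), has_feathers(z), hot(z), locked(z), mammal(z), metal(z), signed(z), small(z), visible(z), wooden(z)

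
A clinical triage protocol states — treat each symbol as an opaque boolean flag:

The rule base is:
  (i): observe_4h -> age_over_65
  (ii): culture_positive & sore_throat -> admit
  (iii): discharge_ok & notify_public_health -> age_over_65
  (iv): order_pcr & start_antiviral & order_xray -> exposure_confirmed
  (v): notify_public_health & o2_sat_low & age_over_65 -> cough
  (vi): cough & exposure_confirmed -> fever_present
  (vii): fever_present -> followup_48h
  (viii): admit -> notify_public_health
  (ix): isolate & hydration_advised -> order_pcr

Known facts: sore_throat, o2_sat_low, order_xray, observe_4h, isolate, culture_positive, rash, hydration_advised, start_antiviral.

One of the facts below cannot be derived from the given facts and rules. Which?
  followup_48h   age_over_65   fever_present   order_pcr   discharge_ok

discharge_ok

Round 1 — (i), (ii), (ix), derive age_over_65, admit, order_pcr.
Round 2 — (iv), (viii), derive exposure_confirmed, notify_public_health.
Round 3 — (v), derive cough.
Round 4 — (vi), derive fever_present.
Round 5 — (vii), derive followup_48h.
Derived: order_pcr (round 1), fever_present (round 4), age_over_65 (round 1), followup_48h (round 5). discharge_ok never appears in any round.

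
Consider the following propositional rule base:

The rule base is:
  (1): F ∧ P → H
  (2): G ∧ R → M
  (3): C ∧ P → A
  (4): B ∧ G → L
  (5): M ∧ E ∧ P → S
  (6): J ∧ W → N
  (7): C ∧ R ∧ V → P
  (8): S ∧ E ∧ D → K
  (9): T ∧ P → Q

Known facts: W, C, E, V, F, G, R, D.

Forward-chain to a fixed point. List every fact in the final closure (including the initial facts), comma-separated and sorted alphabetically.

A, C, D, E, F, G, H, K, M, P, R, S, V, W

Round 1: (2) [G ∧ R → M]; (7) [C ∧ R ∧ V → P]. Adds M, P.
Round 2: (1) [F ∧ P → H]; (3) [C ∧ P → A]; (5) [M ∧ E ∧ P → S]. Adds H, A, S.
Round 3: (8) [S ∧ E ∧ D → K]. Adds K.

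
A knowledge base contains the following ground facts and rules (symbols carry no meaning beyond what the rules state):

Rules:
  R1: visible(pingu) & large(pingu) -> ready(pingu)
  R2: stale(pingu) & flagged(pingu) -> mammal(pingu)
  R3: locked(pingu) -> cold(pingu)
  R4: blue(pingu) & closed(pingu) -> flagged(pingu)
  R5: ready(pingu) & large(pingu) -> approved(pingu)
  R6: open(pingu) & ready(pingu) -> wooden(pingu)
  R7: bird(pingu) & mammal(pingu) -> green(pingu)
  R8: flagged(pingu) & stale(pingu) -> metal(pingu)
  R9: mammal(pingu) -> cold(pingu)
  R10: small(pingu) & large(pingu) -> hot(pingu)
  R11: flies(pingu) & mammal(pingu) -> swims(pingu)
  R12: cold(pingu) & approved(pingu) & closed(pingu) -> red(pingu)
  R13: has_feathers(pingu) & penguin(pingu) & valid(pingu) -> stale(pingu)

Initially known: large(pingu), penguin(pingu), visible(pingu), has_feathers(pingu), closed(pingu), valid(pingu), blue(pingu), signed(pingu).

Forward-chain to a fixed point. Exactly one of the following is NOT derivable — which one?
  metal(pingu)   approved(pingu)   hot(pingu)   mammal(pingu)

hot(pingu)

Round 1 fires R1, R4, R13, giving ready(pingu), flagged(pingu), stale(pingu).
Round 2 fires R2, R5, R8, giving mammal(pingu), approved(pingu), metal(pingu).
Round 3 fires R9, giving cold(pingu).
Round 4 fires R12, giving red(pingu).
Derived: mammal(pingu) (round 2), approved(pingu) (round 2), metal(pingu) (round 2). hot(pingu) never appears in any round.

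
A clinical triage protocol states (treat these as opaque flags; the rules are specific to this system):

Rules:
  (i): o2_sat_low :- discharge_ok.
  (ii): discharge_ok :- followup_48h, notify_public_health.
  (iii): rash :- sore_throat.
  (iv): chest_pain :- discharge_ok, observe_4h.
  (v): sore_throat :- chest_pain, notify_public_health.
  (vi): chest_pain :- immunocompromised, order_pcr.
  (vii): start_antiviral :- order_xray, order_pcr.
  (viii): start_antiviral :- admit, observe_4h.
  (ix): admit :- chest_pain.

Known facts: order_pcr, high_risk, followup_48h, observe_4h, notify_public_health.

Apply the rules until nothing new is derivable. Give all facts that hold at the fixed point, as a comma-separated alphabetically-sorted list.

[1] (ii) [discharge_ok :- followup_48h, notify_public_health.]. ⇒ new: discharge_ok.
[2] (i) [o2_sat_low :- discharge_ok.]; (iv) [chest_pain :- discharge_ok, observe_4h.]. ⇒ new: o2_sat_low, chest_pain.
[3] (v) [sore_throat :- chest_pain, notify_public_health.]; (ix) [admit :- chest_pain.]. ⇒ new: sore_throat, admit.
[4] (iii) [rash :- sore_throat.]; (viii) [start_antiviral :- admit, observe_4h.]. ⇒ new: rash, start_antiviral.

admit, chest_pain, discharge_ok, followup_48h, high_risk, notify_public_health, o2_sat_low, observe_4h, order_pcr, rash, sore_throat, start_antiviral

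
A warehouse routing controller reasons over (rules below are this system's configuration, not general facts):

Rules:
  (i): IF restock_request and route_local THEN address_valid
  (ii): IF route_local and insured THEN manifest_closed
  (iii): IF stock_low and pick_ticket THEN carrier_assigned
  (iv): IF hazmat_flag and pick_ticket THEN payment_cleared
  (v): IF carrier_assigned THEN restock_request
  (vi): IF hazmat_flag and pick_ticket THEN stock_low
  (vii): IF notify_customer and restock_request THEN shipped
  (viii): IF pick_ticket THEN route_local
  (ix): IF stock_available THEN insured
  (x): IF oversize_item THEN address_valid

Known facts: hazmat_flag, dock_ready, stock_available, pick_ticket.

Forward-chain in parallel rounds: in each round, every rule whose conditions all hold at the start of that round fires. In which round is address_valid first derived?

4

Round 1 fires (iv), (vi), (viii), (ix), giving payment_cleared, stock_low, route_local, insured.
Round 2 fires (ii), (iii), giving manifest_closed, carrier_assigned.
Round 3 fires (v), giving restock_request.
Round 4 fires (i), giving address_valid.
address_valid first appears in round 4.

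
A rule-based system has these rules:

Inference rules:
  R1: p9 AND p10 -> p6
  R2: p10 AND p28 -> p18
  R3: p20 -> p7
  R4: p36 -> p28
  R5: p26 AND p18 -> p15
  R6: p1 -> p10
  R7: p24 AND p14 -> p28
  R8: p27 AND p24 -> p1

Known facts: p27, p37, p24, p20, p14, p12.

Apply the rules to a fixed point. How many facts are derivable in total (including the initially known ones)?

11

Round 1: R3 [p20 -> p7]; R7 [p24 AND p14 -> p28]; R8 [p27 AND p24 -> p1]. Adds p7, p28, p1.
Round 2: R6 [p1 -> p10]. Adds p10.
Round 3: R2 [p10 AND p28 -> p18]. Adds p18.
Closure: {p1, p10, p12, p14, p18, p20, p24, p27, p28, p37, p7} — 11 facts.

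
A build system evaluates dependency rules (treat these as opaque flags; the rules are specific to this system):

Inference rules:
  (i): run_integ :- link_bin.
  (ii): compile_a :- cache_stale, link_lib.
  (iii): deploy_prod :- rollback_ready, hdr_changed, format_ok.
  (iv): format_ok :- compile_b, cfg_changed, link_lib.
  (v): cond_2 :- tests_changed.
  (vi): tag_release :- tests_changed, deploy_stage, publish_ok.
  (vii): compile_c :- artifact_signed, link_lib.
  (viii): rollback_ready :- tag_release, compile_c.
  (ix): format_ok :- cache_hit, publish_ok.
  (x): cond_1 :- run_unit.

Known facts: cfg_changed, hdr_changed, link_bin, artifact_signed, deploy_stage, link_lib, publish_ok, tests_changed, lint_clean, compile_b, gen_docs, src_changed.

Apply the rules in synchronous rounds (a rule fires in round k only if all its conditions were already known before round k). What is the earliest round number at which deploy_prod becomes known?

[1] (i) [run_integ :- link_bin.]; (iv) [format_ok :- compile_b, cfg_changed, link_lib.]; (v) [cond_2 :- tests_changed.]; (vi) [tag_release :- tests_changed, deploy_stage, publish_ok.]; (vii) [compile_c :- artifact_signed, link_lib.]. ⇒ new: run_integ, format_ok, cond_2, tag_release, compile_c.
[2] (viii) [rollback_ready :- tag_release, compile_c.]. ⇒ new: rollback_ready.
[3] (iii) [deploy_prod :- rollback_ready, hdr_changed, format_ok.]. ⇒ new: deploy_prod.
deploy_prod first appears in round 3.

3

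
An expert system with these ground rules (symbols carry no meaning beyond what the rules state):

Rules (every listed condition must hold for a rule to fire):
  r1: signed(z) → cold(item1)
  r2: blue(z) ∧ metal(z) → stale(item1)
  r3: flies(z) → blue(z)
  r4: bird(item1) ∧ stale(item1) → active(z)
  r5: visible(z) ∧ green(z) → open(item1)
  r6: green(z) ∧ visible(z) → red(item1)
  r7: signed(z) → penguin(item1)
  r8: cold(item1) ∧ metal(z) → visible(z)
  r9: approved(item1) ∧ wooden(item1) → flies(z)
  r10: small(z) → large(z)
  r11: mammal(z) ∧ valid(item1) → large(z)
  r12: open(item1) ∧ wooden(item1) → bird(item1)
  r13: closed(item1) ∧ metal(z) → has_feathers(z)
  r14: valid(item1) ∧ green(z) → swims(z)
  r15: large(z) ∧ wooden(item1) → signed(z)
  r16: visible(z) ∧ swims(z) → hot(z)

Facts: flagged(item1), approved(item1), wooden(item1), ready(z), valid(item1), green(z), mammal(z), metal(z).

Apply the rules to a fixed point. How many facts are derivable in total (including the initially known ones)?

22

Round 1 — r9, r11, r14, derive flies(z), large(z), swims(z).
Round 2 — r3, r15, derive blue(z), signed(z).
Round 3 — r1, r2, r7, derive cold(item1), stale(item1), penguin(item1).
Round 4 — r8, derive visible(z).
Round 5 — r5, r6, r16, derive open(item1), red(item1), hot(z).
Round 6 — r12, derive bird(item1).
Round 7 — r4, derive active(z).
Closure: {active(z), approved(item1), bird(item1), blue(z), cold(item1), flagged(item1), flies(z), green(z), hot(z), large(z), mammal(z), metal(z), open(item1), penguin(item1), ready(z), red(item1), signed(z), stale(item1), swims(z), valid(item1), visible(z), wooden(item1)} — 22 facts.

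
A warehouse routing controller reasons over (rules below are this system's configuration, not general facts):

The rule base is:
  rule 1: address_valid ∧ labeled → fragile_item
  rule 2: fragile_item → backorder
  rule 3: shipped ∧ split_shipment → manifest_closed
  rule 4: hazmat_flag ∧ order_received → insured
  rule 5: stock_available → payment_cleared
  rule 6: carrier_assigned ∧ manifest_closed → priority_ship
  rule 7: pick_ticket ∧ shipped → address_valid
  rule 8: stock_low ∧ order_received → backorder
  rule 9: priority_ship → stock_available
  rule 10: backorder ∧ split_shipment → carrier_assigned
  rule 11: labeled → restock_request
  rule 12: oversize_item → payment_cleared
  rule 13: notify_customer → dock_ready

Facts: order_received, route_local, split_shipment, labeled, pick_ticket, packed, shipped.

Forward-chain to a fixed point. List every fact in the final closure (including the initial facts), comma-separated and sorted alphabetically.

address_valid, backorder, carrier_assigned, fragile_item, labeled, manifest_closed, order_received, packed, payment_cleared, pick_ticket, priority_ship, restock_request, route_local, shipped, split_shipment, stock_available

Round 1: rule 3 [shipped ∧ split_shipment → manifest_closed]; rule 7 [pick_ticket ∧ shipped → address_valid]; rule 11 [labeled → restock_request]. New: manifest_closed, address_valid, restock_request.
Round 2: rule 1 [address_valid ∧ labeled → fragile_item]. New: fragile_item.
Round 3: rule 2 [fragile_item → backorder]. New: backorder.
Round 4: rule 10 [backorder ∧ split_shipment → carrier_assigned]. New: carrier_assigned.
Round 5: rule 6 [carrier_assigned ∧ manifest_closed → priority_ship]. New: priority_ship.
Round 6: rule 9 [priority_ship → stock_available]. New: stock_available.
Round 7: rule 5 [stock_available → payment_cleared]. New: payment_cleared.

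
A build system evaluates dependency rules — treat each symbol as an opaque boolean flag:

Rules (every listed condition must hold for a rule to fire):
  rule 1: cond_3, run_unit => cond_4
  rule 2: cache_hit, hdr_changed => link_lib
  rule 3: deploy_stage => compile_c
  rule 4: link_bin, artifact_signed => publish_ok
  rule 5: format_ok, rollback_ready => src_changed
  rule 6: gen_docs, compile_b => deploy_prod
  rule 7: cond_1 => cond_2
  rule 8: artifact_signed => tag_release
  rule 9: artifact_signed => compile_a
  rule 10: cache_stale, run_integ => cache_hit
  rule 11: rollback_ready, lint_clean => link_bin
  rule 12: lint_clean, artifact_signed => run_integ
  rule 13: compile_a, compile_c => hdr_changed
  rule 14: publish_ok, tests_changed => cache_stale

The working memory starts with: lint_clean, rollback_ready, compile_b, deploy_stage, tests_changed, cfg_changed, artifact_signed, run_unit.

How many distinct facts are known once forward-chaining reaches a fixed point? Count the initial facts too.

18

[1] rule 3 [deploy_stage => compile_c]; rule 8 [artifact_signed => tag_release]; rule 9 [artifact_signed => compile_a]; rule 11 [rollback_ready, lint_clean => link_bin]; rule 12 [lint_clean, artifact_signed => run_integ]. ⇒ new: compile_c, tag_release, compile_a, link_bin, run_integ.
[2] rule 4 [link_bin, artifact_signed => publish_ok]; rule 13 [compile_a, compile_c => hdr_changed]. ⇒ new: publish_ok, hdr_changed.
[3] rule 14 [publish_ok, tests_changed => cache_stale]. ⇒ new: cache_stale.
[4] rule 10 [cache_stale, run_integ => cache_hit]. ⇒ new: cache_hit.
[5] rule 2 [cache_hit, hdr_changed => link_lib]. ⇒ new: link_lib.
Closure: {artifact_signed, cache_hit, cache_stale, cfg_changed, compile_a, compile_b, compile_c, deploy_stage, hdr_changed, link_bin, link_lib, lint_clean, publish_ok, rollback_ready, run_integ, run_unit, tag_release, tests_changed} — 18 facts.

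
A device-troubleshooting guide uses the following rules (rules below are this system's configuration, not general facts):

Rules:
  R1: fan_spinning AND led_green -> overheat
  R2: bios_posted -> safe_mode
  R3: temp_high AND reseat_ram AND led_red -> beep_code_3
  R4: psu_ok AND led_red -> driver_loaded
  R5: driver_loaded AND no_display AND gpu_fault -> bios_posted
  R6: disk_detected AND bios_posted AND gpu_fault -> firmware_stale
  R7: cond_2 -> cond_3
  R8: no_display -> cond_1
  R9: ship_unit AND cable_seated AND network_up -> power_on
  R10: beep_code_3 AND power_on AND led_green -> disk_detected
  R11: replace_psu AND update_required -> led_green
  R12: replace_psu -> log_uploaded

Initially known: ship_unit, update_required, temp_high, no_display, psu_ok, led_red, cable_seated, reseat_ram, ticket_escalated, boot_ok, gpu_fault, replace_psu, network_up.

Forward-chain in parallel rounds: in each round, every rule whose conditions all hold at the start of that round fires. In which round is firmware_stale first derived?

Round 1 — R3, R4, R8, R9, R11, R12, derive beep_code_3, driver_loaded, cond_1, power_on, led_green, log_uploaded.
Round 2 — R5, R10, derive bios_posted, disk_detected.
Round 3 — R2, R6, derive safe_mode, firmware_stale.
firmware_stale first appears in round 3.

3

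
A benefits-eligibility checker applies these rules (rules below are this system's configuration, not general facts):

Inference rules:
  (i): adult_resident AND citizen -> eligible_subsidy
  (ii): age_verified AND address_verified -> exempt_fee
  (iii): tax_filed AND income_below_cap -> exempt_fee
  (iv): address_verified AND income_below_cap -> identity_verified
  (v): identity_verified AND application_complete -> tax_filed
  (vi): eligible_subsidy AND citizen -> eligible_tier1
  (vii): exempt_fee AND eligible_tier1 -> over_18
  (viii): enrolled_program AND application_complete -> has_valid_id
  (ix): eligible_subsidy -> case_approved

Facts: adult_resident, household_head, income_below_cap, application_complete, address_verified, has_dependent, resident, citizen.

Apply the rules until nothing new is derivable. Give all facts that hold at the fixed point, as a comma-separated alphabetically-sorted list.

address_verified, adult_resident, application_complete, case_approved, citizen, eligible_subsidy, eligible_tier1, exempt_fee, has_dependent, household_head, identity_verified, income_below_cap, over_18, resident, tax_filed

Round 1: (i) [adult_resident AND citizen -> eligible_subsidy]; (iv) [address_verified AND income_below_cap -> identity_verified]. Adds eligible_subsidy, identity_verified.
Round 2: (v) [identity_verified AND application_complete -> tax_filed]; (vi) [eligible_subsidy AND citizen -> eligible_tier1]; (ix) [eligible_subsidy -> case_approved]. Adds tax_filed, eligible_tier1, case_approved.
Round 3: (iii) [tax_filed AND income_below_cap -> exempt_fee]. Adds exempt_fee.
Round 4: (vii) [exempt_fee AND eligible_tier1 -> over_18]. Adds over_18.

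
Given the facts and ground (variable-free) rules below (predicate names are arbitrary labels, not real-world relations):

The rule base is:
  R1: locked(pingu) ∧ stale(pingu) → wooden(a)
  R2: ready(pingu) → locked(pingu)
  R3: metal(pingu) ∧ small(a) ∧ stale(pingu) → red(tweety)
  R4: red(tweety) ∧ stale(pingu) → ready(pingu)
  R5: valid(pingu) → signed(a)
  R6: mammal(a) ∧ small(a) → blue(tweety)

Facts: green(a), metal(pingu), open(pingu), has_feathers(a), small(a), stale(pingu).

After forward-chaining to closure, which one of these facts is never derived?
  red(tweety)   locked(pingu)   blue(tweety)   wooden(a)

Round 1 fires R3, giving red(tweety).
Round 2 fires R4, giving ready(pingu).
Round 3 fires R2, giving locked(pingu).
Round 4 fires R1, giving wooden(a).
Derived: locked(pingu) (round 3), red(tweety) (round 1), wooden(a) (round 4). blue(tweety) never appears in any round.

blue(tweety)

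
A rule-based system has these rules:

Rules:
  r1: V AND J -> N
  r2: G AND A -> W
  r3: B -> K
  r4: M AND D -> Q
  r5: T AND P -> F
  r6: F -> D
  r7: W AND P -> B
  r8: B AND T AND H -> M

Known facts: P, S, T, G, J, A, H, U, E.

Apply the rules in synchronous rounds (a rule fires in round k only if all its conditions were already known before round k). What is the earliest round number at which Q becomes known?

4

[1] r2 [G AND A -> W]; r5 [T AND P -> F]. ⇒ new: W, F.
[2] r6 [F -> D]; r7 [W AND P -> B]. ⇒ new: D, B.
[3] r3 [B -> K]; r8 [B AND T AND H -> M]. ⇒ new: K, M.
[4] r4 [M AND D -> Q]. ⇒ new: Q.
Q first appears in round 4.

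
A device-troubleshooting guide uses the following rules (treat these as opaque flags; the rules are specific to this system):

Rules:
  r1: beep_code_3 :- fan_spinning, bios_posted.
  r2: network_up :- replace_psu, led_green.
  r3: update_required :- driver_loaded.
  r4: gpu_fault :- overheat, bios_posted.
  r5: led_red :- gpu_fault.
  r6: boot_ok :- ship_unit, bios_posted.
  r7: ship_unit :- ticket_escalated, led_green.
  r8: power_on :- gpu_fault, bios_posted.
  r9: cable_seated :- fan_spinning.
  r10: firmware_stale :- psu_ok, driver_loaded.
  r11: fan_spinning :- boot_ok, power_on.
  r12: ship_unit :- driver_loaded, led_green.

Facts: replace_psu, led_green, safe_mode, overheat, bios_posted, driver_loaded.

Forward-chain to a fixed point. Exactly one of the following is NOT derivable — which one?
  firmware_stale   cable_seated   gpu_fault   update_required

Round 1: r2 [network_up :- replace_psu, led_green.]; r3 [update_required :- driver_loaded.]; r4 [gpu_fault :- overheat, bios_posted.]; r12 [ship_unit :- driver_loaded, led_green.]. Adds network_up, update_required, gpu_fault, ship_unit.
Round 2: r5 [led_red :- gpu_fault.]; r6 [boot_ok :- ship_unit, bios_posted.]; r8 [power_on :- gpu_fault, bios_posted.]. Adds led_red, boot_ok, power_on.
Round 3: r11 [fan_spinning :- boot_ok, power_on.]. Adds fan_spinning.
Round 4: r1 [beep_code_3 :- fan_spinning, bios_posted.]; r9 [cable_seated :- fan_spinning.]. Adds beep_code_3, cable_seated.
Derived: update_required (round 1), cable_seated (round 4), gpu_fault (round 1). firmware_stale never appears in any round.

firmware_stale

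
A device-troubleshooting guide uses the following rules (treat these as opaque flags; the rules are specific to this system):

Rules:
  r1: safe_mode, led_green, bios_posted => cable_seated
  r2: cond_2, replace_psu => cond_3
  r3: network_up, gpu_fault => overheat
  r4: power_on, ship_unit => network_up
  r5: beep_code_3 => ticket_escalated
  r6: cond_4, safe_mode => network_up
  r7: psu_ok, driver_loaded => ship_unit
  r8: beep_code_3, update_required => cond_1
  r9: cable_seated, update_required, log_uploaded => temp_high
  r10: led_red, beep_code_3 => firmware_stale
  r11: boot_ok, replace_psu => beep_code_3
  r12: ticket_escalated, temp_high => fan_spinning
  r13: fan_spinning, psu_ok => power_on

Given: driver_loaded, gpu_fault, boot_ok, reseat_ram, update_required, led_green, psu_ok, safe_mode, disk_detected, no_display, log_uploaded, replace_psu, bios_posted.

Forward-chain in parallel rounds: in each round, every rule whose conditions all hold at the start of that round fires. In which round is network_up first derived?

5

Round 1: r1 [safe_mode, led_green, bios_posted => cable_seated]; r7 [psu_ok, driver_loaded => ship_unit]; r11 [boot_ok, replace_psu => beep_code_3]. Adds cable_seated, ship_unit, beep_code_3.
Round 2: r5 [beep_code_3 => ticket_escalated]; r8 [beep_code_3, update_required => cond_1]; r9 [cable_seated, update_required, log_uploaded => temp_high]. Adds ticket_escalated, cond_1, temp_high.
Round 3: r12 [ticket_escalated, temp_high => fan_spinning]. Adds fan_spinning.
Round 4: r13 [fan_spinning, psu_ok => power_on]. Adds power_on.
Round 5: r4 [power_on, ship_unit => network_up]. Adds network_up.
network_up first appears in round 5.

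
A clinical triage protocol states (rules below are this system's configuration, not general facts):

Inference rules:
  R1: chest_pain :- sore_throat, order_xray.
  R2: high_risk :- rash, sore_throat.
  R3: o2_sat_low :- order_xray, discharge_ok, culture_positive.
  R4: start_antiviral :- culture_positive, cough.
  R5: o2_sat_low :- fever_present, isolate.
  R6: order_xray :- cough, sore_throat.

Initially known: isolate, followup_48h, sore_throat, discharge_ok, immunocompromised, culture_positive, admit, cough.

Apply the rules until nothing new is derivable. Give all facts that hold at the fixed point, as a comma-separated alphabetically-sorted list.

[1] R4 [start_antiviral :- culture_positive, cough.]; R6 [order_xray :- cough, sore_throat.]. ⇒ new: start_antiviral, order_xray.
[2] R1 [chest_pain :- sore_throat, order_xray.]; R3 [o2_sat_low :- order_xray, discharge_ok, culture_positive.]. ⇒ new: chest_pain, o2_sat_low.

admit, chest_pain, cough, culture_positive, discharge_ok, followup_48h, immunocompromised, isolate, o2_sat_low, order_xray, sore_throat, start_antiviral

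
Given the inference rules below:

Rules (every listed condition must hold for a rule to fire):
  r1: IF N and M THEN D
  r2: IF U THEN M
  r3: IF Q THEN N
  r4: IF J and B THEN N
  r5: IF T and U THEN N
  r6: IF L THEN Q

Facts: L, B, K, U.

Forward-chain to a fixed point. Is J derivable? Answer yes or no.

Round 1: r2 [IF U THEN M]; r6 [IF L THEN Q]. New: M, Q.
Round 2: r3 [IF Q THEN N]. New: N.
Round 3: r1 [IF N and M THEN D]. New: D.
Fixed point reached. No rule has J as a consequent, and it is not given.

no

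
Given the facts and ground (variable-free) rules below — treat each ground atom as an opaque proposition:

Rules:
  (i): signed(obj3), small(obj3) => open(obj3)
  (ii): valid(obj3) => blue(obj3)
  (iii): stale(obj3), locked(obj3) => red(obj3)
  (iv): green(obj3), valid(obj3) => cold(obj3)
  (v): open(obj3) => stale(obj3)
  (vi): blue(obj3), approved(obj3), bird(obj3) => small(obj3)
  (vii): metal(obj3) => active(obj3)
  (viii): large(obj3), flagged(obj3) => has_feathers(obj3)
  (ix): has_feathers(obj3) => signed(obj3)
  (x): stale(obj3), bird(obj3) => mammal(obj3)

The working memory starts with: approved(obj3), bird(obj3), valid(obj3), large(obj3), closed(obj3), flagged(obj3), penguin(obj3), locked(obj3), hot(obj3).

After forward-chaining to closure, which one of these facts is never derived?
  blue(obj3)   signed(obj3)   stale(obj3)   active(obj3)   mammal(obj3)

[1] (ii) [valid(obj3) => blue(obj3)]; (viii) [large(obj3), flagged(obj3) => has_feathers(obj3)]. ⇒ new: blue(obj3), has_feathers(obj3).
[2] (vi) [blue(obj3), approved(obj3), bird(obj3) => small(obj3)]; (ix) [has_feathers(obj3) => signed(obj3)]. ⇒ new: small(obj3), signed(obj3).
[3] (i) [signed(obj3), small(obj3) => open(obj3)]. ⇒ new: open(obj3).
[4] (v) [open(obj3) => stale(obj3)]. ⇒ new: stale(obj3).
[5] (iii) [stale(obj3), locked(obj3) => red(obj3)]; (x) [stale(obj3), bird(obj3) => mammal(obj3)]. ⇒ new: red(obj3), mammal(obj3).
Derived: blue(obj3) (round 1), stale(obj3) (round 4), mammal(obj3) (round 5), signed(obj3) (round 2). active(obj3) never appears in any round.

active(obj3)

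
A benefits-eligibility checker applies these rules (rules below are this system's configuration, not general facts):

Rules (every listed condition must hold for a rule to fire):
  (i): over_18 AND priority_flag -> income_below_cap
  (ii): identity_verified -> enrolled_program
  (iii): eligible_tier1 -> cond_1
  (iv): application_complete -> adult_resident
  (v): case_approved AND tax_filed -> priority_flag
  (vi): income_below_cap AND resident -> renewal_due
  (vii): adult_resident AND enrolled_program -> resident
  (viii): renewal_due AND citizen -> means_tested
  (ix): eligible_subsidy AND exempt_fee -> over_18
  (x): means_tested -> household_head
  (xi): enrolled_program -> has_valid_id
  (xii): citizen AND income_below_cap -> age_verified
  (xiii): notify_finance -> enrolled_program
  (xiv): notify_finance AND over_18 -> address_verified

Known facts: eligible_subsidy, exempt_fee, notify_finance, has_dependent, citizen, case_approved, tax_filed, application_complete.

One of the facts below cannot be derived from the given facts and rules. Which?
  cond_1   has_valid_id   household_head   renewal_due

cond_1

Round 1: (iv) [application_complete -> adult_resident]; (v) [case_approved AND tax_filed -> priority_flag]; (ix) [eligible_subsidy AND exempt_fee -> over_18]; (xiii) [notify_finance -> enrolled_program]. Adds adult_resident, priority_flag, over_18, enrolled_program.
Round 2: (i) [over_18 AND priority_flag -> income_below_cap]; (vii) [adult_resident AND enrolled_program -> resident]; (xi) [enrolled_program -> has_valid_id]; (xiv) [notify_finance AND over_18 -> address_verified]. Adds income_below_cap, resident, has_valid_id, address_verified.
Round 3: (vi) [income_below_cap AND resident -> renewal_due]; (xii) [citizen AND income_below_cap -> age_verified]. Adds renewal_due, age_verified.
Round 4: (viii) [renewal_due AND citizen -> means_tested]. Adds means_tested.
Round 5: (x) [means_tested -> household_head]. Adds household_head.
Derived: has_valid_id (round 2), renewal_due (round 3), household_head (round 5). cond_1 never appears in any round.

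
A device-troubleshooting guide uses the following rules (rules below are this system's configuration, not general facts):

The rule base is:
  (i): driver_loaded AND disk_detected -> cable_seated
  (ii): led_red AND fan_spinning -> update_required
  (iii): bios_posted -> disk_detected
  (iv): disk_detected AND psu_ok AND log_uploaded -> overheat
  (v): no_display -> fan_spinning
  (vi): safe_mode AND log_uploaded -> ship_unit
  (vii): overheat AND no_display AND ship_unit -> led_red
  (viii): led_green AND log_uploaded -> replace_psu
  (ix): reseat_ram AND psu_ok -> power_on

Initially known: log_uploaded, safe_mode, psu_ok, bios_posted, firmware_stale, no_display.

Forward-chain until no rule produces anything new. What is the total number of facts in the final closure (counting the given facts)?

Round 1 fires (iii), (v), (vi), giving disk_detected, fan_spinning, ship_unit.
Round 2 fires (iv), giving overheat.
Round 3 fires (vii), giving led_red.
Round 4 fires (ii), giving update_required.
Closure: {bios_posted, disk_detected, fan_spinning, firmware_stale, led_red, log_uploaded, no_display, overheat, psu_ok, safe_mode, ship_unit, update_required} — 12 facts.

12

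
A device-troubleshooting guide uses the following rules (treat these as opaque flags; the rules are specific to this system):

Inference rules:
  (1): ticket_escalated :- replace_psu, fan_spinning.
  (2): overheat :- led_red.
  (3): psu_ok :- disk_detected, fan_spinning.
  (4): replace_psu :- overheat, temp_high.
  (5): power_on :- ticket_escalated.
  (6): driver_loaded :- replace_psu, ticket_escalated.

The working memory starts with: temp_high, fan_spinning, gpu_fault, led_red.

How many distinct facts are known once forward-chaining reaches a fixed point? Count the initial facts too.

9

Round 1 fires (2), giving overheat.
Round 2 fires (4), giving replace_psu.
Round 3 fires (1), giving ticket_escalated.
Round 4 fires (5), (6), giving power_on, driver_loaded.
Closure: {driver_loaded, fan_spinning, gpu_fault, led_red, overheat, power_on, replace_psu, temp_high, ticket_escalated} — 9 facts.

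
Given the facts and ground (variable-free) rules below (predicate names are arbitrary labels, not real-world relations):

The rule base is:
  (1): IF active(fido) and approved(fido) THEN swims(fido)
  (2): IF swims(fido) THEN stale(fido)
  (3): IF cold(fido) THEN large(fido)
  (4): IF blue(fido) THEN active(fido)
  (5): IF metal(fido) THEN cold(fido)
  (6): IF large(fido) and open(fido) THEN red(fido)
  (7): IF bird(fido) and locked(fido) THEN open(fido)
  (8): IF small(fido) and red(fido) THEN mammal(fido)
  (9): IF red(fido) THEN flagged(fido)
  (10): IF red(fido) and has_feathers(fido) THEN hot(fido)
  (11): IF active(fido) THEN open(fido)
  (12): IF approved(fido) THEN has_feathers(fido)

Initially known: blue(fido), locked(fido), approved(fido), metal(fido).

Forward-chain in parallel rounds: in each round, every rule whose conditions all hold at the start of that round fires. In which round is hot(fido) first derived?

4

[1] (4) [IF blue(fido) THEN active(fido)]; (5) [IF metal(fido) THEN cold(fido)]; (12) [IF approved(fido) THEN has_feathers(fido)]. ⇒ new: active(fido), cold(fido), has_feathers(fido).
[2] (1) [IF active(fido) and approved(fido) THEN swims(fido)]; (3) [IF cold(fido) THEN large(fido)]; (11) [IF active(fido) THEN open(fido)]. ⇒ new: swims(fido), large(fido), open(fido).
[3] (2) [IF swims(fido) THEN stale(fido)]; (6) [IF large(fido) and open(fido) THEN red(fido)]. ⇒ new: stale(fido), red(fido).
[4] (9) [IF red(fido) THEN flagged(fido)]; (10) [IF red(fido) and has_feathers(fido) THEN hot(fido)]. ⇒ new: flagged(fido), hot(fido).
hot(fido) first appears in round 4.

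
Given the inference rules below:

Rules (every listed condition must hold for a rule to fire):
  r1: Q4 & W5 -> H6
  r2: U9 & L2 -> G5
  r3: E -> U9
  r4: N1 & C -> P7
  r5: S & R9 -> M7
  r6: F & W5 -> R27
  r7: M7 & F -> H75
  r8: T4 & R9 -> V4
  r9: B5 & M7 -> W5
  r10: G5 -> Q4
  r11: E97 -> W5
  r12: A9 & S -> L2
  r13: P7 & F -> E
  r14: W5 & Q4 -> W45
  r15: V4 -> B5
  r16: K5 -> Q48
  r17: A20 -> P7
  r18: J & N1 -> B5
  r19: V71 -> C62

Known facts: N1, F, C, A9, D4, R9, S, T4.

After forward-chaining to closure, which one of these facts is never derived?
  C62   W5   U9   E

C62

Round 1 — r4, r5, r8, r12, derive P7, M7, V4, L2.
Round 2 — r7, r13, r15, derive H75, E, B5.
Round 3 — r3, r9, derive U9, W5.
Round 4 — r2, r6, derive G5, R27.
Round 5 — r10, derive Q4.
Round 6 — r1, r14, derive H6, W45.
Derived: E (round 2), U9 (round 3), W5 (round 3). C62 never appears in any round.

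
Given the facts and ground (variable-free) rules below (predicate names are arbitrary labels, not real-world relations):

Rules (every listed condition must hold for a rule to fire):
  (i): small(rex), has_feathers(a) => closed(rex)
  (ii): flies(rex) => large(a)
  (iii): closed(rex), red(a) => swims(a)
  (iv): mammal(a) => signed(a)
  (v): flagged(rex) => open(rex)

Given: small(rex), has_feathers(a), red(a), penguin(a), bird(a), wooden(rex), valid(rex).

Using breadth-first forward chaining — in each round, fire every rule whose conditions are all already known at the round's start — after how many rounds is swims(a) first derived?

[1] (i) [small(rex), has_feathers(a) => closed(rex)]. ⇒ new: closed(rex).
[2] (iii) [closed(rex), red(a) => swims(a)]. ⇒ new: swims(a).
swims(a) first appears in round 2.

2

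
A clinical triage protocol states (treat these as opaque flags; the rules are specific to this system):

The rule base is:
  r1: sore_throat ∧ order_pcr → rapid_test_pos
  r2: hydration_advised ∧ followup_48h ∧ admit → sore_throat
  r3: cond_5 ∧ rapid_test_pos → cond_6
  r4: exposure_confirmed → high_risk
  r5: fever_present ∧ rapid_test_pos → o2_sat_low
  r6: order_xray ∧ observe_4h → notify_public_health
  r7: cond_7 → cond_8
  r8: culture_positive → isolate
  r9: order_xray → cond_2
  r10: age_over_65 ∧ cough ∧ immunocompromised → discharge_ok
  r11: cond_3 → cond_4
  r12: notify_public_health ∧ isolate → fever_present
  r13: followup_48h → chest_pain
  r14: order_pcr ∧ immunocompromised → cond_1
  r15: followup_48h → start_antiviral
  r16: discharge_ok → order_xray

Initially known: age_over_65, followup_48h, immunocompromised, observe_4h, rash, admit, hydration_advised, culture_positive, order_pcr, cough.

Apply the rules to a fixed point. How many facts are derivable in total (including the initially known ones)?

Round 1 fires r2, r8, r10, r13, r14, r15, giving sore_throat, isolate, discharge_ok, chest_pain, cond_1, start_antiviral.
Round 2 fires r1, r16, giving rapid_test_pos, order_xray.
Round 3 fires r6, r9, giving notify_public_health, cond_2.
Round 4 fires r12, giving fever_present.
Round 5 fires r5, giving o2_sat_low.
Closure: {admit, age_over_65, chest_pain, cond_1, cond_2, cough, culture_positive, discharge_ok, fever_present, followup_48h, hydration_advised, immunocompromised, isolate, notify_public_health, o2_sat_low, observe_4h, order_pcr, order_xray, rapid_test_pos, rash, sore_throat, start_antiviral} — 22 facts.

22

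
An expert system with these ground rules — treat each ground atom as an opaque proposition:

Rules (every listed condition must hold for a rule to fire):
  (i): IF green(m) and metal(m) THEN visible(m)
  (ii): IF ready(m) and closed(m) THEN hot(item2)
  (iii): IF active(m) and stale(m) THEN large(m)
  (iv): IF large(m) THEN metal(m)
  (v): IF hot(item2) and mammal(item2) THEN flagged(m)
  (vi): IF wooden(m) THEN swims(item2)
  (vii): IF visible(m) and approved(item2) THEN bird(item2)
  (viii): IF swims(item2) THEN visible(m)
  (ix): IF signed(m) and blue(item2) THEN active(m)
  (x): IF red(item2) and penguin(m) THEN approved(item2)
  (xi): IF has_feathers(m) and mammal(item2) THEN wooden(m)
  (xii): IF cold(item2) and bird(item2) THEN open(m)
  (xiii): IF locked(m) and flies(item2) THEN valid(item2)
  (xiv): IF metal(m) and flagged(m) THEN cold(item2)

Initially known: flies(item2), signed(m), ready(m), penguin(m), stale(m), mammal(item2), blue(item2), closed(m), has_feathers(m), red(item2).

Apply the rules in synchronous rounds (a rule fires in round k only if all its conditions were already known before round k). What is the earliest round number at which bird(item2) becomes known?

Round 1 — (ii), (ix), (x), (xi), derive hot(item2), active(m), approved(item2), wooden(m).
Round 2 — (iii), (v), (vi), derive large(m), flagged(m), swims(item2).
Round 3 — (iv), (viii), derive metal(m), visible(m).
Round 4 — (vii), (xiv), derive bird(item2), cold(item2).
bird(item2) first appears in round 4.

4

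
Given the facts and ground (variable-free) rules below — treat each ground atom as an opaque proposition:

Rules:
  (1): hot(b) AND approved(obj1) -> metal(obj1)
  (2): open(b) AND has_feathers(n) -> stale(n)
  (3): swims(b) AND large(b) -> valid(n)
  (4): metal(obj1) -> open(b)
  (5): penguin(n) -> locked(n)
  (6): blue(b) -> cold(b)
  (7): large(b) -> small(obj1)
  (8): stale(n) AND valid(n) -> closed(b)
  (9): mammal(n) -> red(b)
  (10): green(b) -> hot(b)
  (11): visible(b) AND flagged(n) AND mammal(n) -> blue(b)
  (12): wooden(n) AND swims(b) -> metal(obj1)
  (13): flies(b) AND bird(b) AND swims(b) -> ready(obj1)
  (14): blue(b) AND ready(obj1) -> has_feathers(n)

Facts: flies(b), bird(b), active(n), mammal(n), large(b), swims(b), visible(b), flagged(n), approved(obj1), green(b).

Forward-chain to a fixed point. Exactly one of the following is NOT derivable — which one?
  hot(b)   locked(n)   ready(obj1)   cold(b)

Round 1 fires (3), (7), (9), (10), (11), (13), giving valid(n), small(obj1), red(b), hot(b), blue(b), ready(obj1).
Round 2 fires (1), (6), (14), giving metal(obj1), cold(b), has_feathers(n).
Round 3 fires (4), giving open(b).
Round 4 fires (2), giving stale(n).
Round 5 fires (8), giving closed(b).
Derived: hot(b) (round 1), ready(obj1) (round 1), cold(b) (round 2). locked(n) never appears in any round.

locked(n)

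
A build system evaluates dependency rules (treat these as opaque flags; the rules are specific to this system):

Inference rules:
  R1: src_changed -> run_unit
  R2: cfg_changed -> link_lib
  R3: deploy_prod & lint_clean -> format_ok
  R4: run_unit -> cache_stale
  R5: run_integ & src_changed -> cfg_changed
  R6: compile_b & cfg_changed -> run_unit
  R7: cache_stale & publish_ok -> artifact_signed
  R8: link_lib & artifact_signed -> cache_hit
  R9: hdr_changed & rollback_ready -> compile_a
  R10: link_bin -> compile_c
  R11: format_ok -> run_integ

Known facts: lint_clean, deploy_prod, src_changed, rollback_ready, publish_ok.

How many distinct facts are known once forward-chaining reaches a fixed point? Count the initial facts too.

13

Round 1: R1 [src_changed -> run_unit]; R3 [deploy_prod & lint_clean -> format_ok]. New: run_unit, format_ok.
Round 2: R4 [run_unit -> cache_stale]; R11 [format_ok -> run_integ]. New: cache_stale, run_integ.
Round 3: R5 [run_integ & src_changed -> cfg_changed]; R7 [cache_stale & publish_ok -> artifact_signed]. New: cfg_changed, artifact_signed.
Round 4: R2 [cfg_changed -> link_lib]. New: link_lib.
Round 5: R8 [link_lib & artifact_signed -> cache_hit]. New: cache_hit.
Closure: {artifact_signed, cache_hit, cache_stale, cfg_changed, deploy_prod, format_ok, link_lib, lint_clean, publish_ok, rollback_ready, run_integ, run_unit, src_changed} — 13 facts.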